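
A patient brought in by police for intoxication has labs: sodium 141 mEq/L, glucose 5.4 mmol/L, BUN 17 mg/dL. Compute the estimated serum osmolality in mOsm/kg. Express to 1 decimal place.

293.5 mOsm/kg

Calculated osmolality = 2·Na + glucose + BUN/2.8
= 2·141 + 5.4 + 17/2.8
= 282 + 5.40 + 6.07
= 293.47 mOsm/kg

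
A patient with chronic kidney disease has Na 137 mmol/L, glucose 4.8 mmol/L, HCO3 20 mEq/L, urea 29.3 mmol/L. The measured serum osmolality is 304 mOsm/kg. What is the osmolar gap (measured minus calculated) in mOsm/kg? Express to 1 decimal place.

-4.1 mOsm/kg

Calculated osmolality = 2·Na + glucose + urea
= 2·137 + 4.8 + 29.3
= 274 + 4.80 + 29.30
= 308.1 mOsm/kg ≈ 308.1 mOsm/kg
Osmolar gap = measured − calculated = 304 − 308.1 = -4.1 mOsm/kg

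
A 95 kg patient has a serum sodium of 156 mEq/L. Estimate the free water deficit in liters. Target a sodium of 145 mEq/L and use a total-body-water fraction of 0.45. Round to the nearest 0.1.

3.2 L

TBW = 0.45 · 95 = 42.75 L
Free water deficit = TBW · (Na/145 − 1)
= 42.75 · (156/145 − 1)
= 42.75 · 0.0759
= 3.24 L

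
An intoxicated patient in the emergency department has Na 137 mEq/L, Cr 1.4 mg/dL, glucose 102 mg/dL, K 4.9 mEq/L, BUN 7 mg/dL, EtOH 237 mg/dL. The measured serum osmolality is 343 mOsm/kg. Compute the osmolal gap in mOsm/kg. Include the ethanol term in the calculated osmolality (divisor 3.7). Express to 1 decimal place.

Calculated osmolality = 2·Na + glucose/18 + BUN/2.8 + ethanol/3.7
= 2·137 + 102/18 + 7/2.8 + 237/3.7
= 274 + 5.67 + 2.50 + 64.05
= 346.22 mOsm/kg ≈ 346.2 mOsm/kg
Osmolar gap = measured − calculated = 343 − 346.2 = -3.2 mOsm/kg

-3.2 mOsm/kg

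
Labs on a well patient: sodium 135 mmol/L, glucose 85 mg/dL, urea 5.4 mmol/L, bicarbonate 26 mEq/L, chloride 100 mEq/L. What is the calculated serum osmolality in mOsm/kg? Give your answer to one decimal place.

280.1 mOsm/kg

Calculated osmolality = 2·Na + glucose/18 + urea
= 2·135 + 85/18 + 5.4
= 270 + 4.72 + 5.40
= 280.12 mOsm/kg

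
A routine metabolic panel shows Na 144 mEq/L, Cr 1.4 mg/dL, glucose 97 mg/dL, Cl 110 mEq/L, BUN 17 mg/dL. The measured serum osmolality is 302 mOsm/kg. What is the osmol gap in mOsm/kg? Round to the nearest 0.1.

2.5 mOsm/kg

Calculated osmolality = 2·Na + glucose/18 + BUN/2.8
= 2·144 + 97/18 + 17/2.8
= 288 + 5.39 + 6.07
= 299.46 mOsm/kg ≈ 299.5 mOsm/kg
Osmolar gap = measured − calculated = 302 − 299.5 = 2.5 mOsm/kg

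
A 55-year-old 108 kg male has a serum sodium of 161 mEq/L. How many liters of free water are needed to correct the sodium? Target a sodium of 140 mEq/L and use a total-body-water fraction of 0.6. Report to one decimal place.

TBW = 0.6 · 108 = 64.8 L
Free water deficit = TBW · (Na/140 − 1)
= 64.8 · (161/140 − 1)
= 64.8 · 0.15
= 9.72 L

9.7 L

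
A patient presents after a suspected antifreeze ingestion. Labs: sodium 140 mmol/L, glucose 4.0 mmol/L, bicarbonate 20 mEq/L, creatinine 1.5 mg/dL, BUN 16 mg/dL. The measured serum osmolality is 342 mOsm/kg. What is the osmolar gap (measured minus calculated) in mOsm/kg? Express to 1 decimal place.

52.3 mOsm/kg

Calculated osmolality = 2·Na + glucose + BUN/2.8
= 2·140 + 4 + 16/2.8
= 280 + 4 + 5.71
= 289.71 mOsm/kg ≈ 289.7 mOsm/kg
Osmolar gap = measured − calculated = 342 − 289.7 = 52.3 mOsm/kg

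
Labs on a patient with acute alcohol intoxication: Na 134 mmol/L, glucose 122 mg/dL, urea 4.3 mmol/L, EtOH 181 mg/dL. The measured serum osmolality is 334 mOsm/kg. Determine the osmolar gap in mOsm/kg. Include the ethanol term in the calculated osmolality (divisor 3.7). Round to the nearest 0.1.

6.0 mOsm/kg

Calculated osmolality = 2·Na + glucose/18 + urea + ethanol/3.7
= 2·134 + 122/18 + 4.3 + 181/3.7
= 268 + 6.78 + 4.30 + 48.92
= 328 mOsm/kg ≈ 328.0 mOsm/kg
Osmolar gap = measured − calculated = 334 − 328.0 = 6.0 mOsm/kg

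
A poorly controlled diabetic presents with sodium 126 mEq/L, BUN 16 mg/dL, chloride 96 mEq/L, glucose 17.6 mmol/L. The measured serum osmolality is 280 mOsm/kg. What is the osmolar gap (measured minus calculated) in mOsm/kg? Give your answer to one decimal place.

Calculated osmolality = 2·Na + glucose + BUN/2.8
= 2·126 + 17.6 + 16/2.8
= 252 + 17.60 + 5.71
= 275.31 mOsm/kg ≈ 275.3 mOsm/kg
Osmolar gap = measured − calculated = 280 − 275.3 = 4.7 mOsm/kg

4.7 mOsm/kg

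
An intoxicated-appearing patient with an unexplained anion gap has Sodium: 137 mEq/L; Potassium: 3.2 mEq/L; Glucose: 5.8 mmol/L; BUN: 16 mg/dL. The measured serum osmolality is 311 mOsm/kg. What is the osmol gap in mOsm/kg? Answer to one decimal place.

Calculated osmolality = 2·Na + glucose + BUN/2.8
= 2·137 + 5.8 + 16/2.8
= 274 + 5.80 + 5.71
= 285.51 mOsm/kg ≈ 285.5 mOsm/kg
Osmolar gap = measured − calculated = 311 − 285.5 = 25.5 mOsm/kg

25.5 mOsm/kg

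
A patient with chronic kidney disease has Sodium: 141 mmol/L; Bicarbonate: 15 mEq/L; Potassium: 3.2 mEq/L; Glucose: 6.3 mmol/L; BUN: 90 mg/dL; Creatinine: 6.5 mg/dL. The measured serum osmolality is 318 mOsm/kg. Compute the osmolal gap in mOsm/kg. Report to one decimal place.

-2.4 mOsm/kg

Calculated osmolality = 2·Na + glucose + BUN/2.8
= 2·141 + 6.3 + 90/2.8
= 282 + 6.30 + 32.14
= 320.44 mOsm/kg ≈ 320.4 mOsm/kg
Osmolar gap = measured − calculated = 318 − 320.4 = -2.4 mOsm/kg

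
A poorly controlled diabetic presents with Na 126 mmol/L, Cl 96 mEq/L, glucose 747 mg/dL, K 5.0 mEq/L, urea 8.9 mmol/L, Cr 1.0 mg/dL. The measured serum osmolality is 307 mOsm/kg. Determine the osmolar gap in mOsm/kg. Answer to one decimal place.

4.6 mOsm/kg

Calculated osmolality = 2·Na + glucose/18 + urea
= 2·126 + 747/18 + 8.9
= 252 + 41.50 + 8.90
= 302.4 mOsm/kg ≈ 302.4 mOsm/kg
Osmolar gap = measured − calculated = 307 − 302.4 = 4.6 mOsm/kg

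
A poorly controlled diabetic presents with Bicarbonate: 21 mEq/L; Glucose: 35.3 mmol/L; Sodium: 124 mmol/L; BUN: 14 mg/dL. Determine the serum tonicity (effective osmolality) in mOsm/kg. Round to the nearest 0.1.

283.3 mOsm/kg

Effective osmolality excludes urea (freely permeant across cell membranes):
2·Na + glucose
= 2·124 + 35.3
= 248 + 35.3
= 283.3 mOsm/kg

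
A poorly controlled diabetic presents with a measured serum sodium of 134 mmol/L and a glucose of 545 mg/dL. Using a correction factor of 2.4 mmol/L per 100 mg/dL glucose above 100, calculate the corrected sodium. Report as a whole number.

Corrected Na = measured Na + 2.4 · (glucose − 100)/100
= 134 + 2.4 · (545 − 100)/100
= 134 + 10.7
= 144.7 mmol/L

145 mmol/L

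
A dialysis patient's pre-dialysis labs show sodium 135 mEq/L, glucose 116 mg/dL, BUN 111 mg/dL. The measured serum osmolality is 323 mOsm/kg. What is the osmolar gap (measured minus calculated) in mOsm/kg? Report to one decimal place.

6.9 mOsm/kg

Calculated osmolality = 2·Na + glucose/18 + BUN/2.8
= 2·135 + 116/18 + 111/2.8
= 270 + 6.44 + 39.64
= 316.08 mOsm/kg ≈ 316.1 mOsm/kg
Osmolar gap = measured − calculated = 323 − 316.1 = 6.9 mOsm/kg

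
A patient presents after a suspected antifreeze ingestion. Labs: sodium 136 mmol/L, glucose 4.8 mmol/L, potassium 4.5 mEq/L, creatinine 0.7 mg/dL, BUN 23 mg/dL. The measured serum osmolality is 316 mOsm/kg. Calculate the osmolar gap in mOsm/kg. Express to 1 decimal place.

31.0 mOsm/kg

Calculated osmolality = 2·Na + glucose + BUN/2.8
= 2·136 + 4.8 + 23/2.8
= 272 + 4.80 + 8.21
= 285.01 mOsm/kg ≈ 285.0 mOsm/kg
Osmolar gap = measured − calculated = 316 − 285.0 = 31.0 mOsm/kg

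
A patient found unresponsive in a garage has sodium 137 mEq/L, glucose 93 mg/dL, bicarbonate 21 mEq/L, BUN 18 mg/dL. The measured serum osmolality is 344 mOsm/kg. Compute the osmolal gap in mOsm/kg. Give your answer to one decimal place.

58.4 mOsm/kg

Calculated osmolality = 2·Na + glucose/18 + BUN/2.8
= 2·137 + 93/18 + 18/2.8
= 274 + 5.17 + 6.43
= 285.6 mOsm/kg ≈ 285.6 mOsm/kg
Osmolar gap = measured − calculated = 344 − 285.6 = 58.4 mOsm/kg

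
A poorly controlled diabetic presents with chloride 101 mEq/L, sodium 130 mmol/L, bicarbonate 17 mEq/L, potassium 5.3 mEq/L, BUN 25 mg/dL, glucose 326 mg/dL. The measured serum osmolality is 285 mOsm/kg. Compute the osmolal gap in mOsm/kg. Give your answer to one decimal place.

Calculated osmolality = 2·Na + glucose/18 + BUN/2.8
= 2·130 + 326/18 + 25/2.8
= 260 + 18.11 + 8.93
= 287.04 mOsm/kg ≈ 287.0 mOsm/kg
Osmolar gap = measured − calculated = 285 − 287.0 = -2.0 mOsm/kg

-2.0 mOsm/kg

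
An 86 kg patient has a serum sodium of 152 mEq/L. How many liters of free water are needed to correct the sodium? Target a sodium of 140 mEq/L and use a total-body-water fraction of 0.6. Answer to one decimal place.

4.4 L

TBW = 0.6 · 86 = 51.6 L
Free water deficit = TBW · (Na/140 − 1)
= 51.6 · (152/140 − 1)
= 51.6 · 0.0857
= 4.42 L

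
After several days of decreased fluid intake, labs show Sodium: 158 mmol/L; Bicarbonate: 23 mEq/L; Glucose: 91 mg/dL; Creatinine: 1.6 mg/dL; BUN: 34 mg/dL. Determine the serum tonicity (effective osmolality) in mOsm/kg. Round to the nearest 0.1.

321.1 mOsm/kg

Effective osmolality excludes urea (freely permeant across cell membranes):
2·Na + glucose/18
= 2·158 + 91/18
= 316 + 5.06
= 321.06 mOsm/kg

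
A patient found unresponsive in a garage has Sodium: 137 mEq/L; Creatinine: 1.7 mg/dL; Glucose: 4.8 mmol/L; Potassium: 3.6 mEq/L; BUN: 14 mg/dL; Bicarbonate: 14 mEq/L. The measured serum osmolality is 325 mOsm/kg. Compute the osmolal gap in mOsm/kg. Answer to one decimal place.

Calculated osmolality = 2·Na + glucose + BUN/2.8
= 2·137 + 4.8 + 14/2.8
= 274 + 4.80 + 5
= 283.8 mOsm/kg ≈ 283.8 mOsm/kg
Osmolar gap = measured − calculated = 325 − 283.8 = 41.2 mOsm/kg

41.2 mOsm/kg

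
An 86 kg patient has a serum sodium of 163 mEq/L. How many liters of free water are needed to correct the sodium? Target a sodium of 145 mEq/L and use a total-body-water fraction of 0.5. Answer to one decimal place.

5.3 L

TBW = 0.5 · 86 = 43 L
Free water deficit = TBW · (Na/145 − 1)
= 43 · (163/145 − 1)
= 43 · 0.1241
= 5.34 L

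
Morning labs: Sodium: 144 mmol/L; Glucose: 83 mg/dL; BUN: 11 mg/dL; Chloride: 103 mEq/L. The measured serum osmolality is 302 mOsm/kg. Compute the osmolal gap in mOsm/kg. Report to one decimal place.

Calculated osmolality = 2·Na + glucose/18 + BUN/2.8
= 2·144 + 83/18 + 11/2.8
= 288 + 4.61 + 3.93
= 296.54 mOsm/kg ≈ 296.5 mOsm/kg
Osmolar gap = measured − calculated = 302 − 296.5 = 5.5 mOsm/kg

5.5 mOsm/kg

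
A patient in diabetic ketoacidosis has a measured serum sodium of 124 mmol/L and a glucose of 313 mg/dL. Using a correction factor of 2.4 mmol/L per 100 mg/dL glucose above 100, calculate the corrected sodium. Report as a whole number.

129 mmol/L

Corrected Na = measured Na + 2.4 · (glucose − 100)/100
= 124 + 2.4 · (313 − 100)/100
= 124 + 5.1
= 129.1 mmol/L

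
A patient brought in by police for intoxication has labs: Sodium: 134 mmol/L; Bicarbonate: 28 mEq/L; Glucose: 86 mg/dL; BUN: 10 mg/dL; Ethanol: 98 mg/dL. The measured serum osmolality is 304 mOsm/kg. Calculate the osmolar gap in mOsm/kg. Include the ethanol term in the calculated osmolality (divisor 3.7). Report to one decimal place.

Calculated osmolality = 2·Na + glucose/18 + BUN/2.8 + ethanol/3.7
= 2·134 + 86/18 + 10/2.8 + 98/3.7
= 268 + 4.78 + 3.57 + 26.49
= 302.84 mOsm/kg ≈ 302.8 mOsm/kg
Osmolar gap = measured − calculated = 304 − 302.8 = 1.2 mOsm/kg

1.2 mOsm/kg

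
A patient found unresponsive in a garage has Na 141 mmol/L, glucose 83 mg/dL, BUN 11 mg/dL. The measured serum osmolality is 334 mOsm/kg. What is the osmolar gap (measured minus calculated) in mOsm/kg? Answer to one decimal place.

43.5 mOsm/kg

Calculated osmolality = 2·Na + glucose/18 + BUN/2.8
= 2·141 + 83/18 + 11/2.8
= 282 + 4.61 + 3.93
= 290.54 mOsm/kg ≈ 290.5 mOsm/kg
Osmolar gap = measured − calculated = 334 − 290.5 = 43.5 mOsm/kg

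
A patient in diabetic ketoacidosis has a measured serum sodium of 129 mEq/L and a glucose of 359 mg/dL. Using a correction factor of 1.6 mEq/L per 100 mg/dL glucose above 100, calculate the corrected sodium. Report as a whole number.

Corrected Na = measured Na + 1.6 · (glucose − 100)/100
= 129 + 1.6 · (359 − 100)/100
= 129 + 4.1
= 133.1 mEq/L

133 mEq/L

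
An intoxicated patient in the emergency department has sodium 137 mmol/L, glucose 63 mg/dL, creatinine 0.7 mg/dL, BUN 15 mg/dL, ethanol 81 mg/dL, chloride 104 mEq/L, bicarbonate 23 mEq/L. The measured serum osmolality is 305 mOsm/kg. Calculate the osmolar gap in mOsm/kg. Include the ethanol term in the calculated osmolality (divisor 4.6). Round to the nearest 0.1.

4.5 mOsm/kg

Calculated osmolality = 2·Na + glucose/18 + BUN/2.8 + ethanol/4.6
= 2·137 + 63/18 + 15/2.8 + 81/4.6
= 274 + 3.50 + 5.36 + 17.61
= 300.47 mOsm/kg ≈ 300.5 mOsm/kg
Osmolar gap = measured − calculated = 305 − 300.5 = 4.5 mOsm/kg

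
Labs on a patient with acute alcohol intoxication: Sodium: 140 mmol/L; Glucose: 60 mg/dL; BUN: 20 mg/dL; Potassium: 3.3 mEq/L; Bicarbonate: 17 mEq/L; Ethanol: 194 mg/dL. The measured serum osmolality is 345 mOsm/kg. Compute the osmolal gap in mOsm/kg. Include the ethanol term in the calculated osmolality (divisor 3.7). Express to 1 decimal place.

Calculated osmolality = 2·Na + glucose/18 + BUN/2.8 + ethanol/3.7
= 2·140 + 60/18 + 20/2.8 + 194/3.7
= 280 + 3.33 + 7.14 + 52.43
= 342.9 mOsm/kg ≈ 342.9 mOsm/kg
Osmolar gap = measured − calculated = 345 − 342.9 = 2.1 mOsm/kg

2.1 mOsm/kg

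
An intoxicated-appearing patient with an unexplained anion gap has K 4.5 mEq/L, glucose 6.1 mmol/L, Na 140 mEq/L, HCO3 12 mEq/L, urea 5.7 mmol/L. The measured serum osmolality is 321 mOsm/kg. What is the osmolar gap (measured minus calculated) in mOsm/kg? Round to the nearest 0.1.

Calculated osmolality = 2·Na + glucose + urea
= 2·140 + 6.1 + 5.7
= 280 + 6.10 + 5.70
= 291.8 mOsm/kg ≈ 291.8 mOsm/kg
Osmolar gap = measured − calculated = 321 − 291.8 = 29.2 mOsm/kg

29.2 mOsm/kg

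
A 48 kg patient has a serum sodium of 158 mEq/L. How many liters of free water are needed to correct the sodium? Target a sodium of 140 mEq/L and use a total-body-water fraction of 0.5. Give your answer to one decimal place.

TBW = 0.5 · 48 = 24 L
Free water deficit = TBW · (Na/140 − 1)
= 24 · (158/140 − 1)
= 24 · 0.1286
= 3.09 L

3.1 L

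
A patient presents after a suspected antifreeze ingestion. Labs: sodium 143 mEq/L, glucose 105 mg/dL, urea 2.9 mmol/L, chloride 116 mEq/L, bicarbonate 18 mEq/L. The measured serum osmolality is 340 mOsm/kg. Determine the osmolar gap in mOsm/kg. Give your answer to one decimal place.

Calculated osmolality = 2·Na + glucose/18 + urea
= 2·143 + 105/18 + 2.9
= 286 + 5.83 + 2.90
= 294.73 mOsm/kg ≈ 294.7 mOsm/kg
Osmolar gap = measured − calculated = 340 − 294.7 = 45.3 mOsm/kg

45.3 mOsm/kg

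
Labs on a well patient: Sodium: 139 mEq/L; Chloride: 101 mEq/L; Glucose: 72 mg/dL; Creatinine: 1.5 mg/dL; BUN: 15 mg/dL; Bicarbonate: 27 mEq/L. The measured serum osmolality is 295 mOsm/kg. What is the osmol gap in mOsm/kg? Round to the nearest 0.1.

Calculated osmolality = 2·Na + glucose/18 + BUN/2.8
= 2·139 + 72/18 + 15/2.8
= 278 + 4 + 5.36
= 287.36 mOsm/kg ≈ 287.4 mOsm/kg
Osmolar gap = measured − calculated = 295 − 287.4 = 7.6 mOsm/kg

7.6 mOsm/kg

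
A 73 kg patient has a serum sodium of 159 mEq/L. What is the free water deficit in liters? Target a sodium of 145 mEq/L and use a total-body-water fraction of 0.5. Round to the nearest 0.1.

TBW = 0.5 · 73 = 36.5 L
Free water deficit = TBW · (Na/145 − 1)
= 36.5 · (159/145 − 1)
= 36.5 · 0.0966
= 3.53 L

3.5 L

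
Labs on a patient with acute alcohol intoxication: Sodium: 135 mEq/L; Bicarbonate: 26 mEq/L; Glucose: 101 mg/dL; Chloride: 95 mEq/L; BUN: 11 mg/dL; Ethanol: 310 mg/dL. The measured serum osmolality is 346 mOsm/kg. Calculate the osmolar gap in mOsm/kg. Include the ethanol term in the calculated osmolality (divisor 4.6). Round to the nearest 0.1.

Calculated osmolality = 2·Na + glucose/18 + BUN/2.8 + ethanol/4.6
= 2·135 + 101/18 + 11/2.8 + 310/4.6
= 270 + 5.61 + 3.93 + 67.39
= 346.93 mOsm/kg ≈ 346.9 mOsm/kg
Osmolar gap = measured − calculated = 346 − 346.9 = -0.9 mOsm/kg

-0.9 mOsm/kg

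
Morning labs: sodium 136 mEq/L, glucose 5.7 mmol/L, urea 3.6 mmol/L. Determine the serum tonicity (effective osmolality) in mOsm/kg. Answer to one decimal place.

Effective osmolality excludes urea (freely permeant across cell membranes):
2·Na + glucose
= 2·136 + 5.7
= 272 + 5.7
= 277.7 mOsm/kg

277.7 mOsm/kg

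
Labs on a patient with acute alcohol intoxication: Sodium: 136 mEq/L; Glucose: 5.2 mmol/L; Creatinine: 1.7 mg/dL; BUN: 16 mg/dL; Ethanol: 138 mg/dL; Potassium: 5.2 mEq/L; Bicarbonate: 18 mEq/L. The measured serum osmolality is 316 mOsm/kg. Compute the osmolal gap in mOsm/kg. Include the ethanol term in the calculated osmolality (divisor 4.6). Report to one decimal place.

Calculated osmolality = 2·Na + glucose + BUN/2.8 + ethanol/4.6
= 2·136 + 5.2 + 16/2.8 + 138/4.6
= 272 + 5.20 + 5.71 + 30
= 312.91 mOsm/kg ≈ 312.9 mOsm/kg
Osmolar gap = measured − calculated = 316 − 312.9 = 3.1 mOsm/kg

3.1 mOsm/kg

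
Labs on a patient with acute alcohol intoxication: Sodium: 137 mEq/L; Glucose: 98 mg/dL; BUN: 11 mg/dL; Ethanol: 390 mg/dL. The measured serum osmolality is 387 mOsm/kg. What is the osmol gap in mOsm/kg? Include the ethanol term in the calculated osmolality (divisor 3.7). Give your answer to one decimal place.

-1.8 mOsm/kg

Calculated osmolality = 2·Na + glucose/18 + BUN/2.8 + ethanol/3.7
= 2·137 + 98/18 + 11/2.8 + 390/3.7
= 274 + 5.44 + 3.93 + 105.41
= 388.78 mOsm/kg ≈ 388.8 mOsm/kg
Osmolar gap = measured − calculated = 387 − 388.8 = -1.8 mOsm/kg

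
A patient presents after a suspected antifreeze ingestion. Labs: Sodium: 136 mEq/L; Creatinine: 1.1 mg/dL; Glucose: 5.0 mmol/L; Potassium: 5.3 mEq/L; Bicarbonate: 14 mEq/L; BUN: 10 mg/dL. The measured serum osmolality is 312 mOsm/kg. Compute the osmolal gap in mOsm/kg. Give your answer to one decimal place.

Calculated osmolality = 2·Na + glucose + BUN/2.8
= 2·136 + 5 + 10/2.8
= 272 + 5 + 3.57
= 280.57 mOsm/kg ≈ 280.6 mOsm/kg
Osmolar gap = measured − calculated = 312 − 280.6 = 31.4 mOsm/kg

31.4 mOsm/kg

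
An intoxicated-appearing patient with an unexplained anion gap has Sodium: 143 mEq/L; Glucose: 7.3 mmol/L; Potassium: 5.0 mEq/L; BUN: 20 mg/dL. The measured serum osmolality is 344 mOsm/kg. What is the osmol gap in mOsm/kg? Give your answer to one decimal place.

Calculated osmolality = 2·Na + glucose + BUN/2.8
= 2·143 + 7.3 + 20/2.8
= 286 + 7.30 + 7.14
= 300.44 mOsm/kg ≈ 300.4 mOsm/kg
Osmolar gap = measured − calculated = 344 − 300.4 = 43.6 mOsm/kg

43.6 mOsm/kg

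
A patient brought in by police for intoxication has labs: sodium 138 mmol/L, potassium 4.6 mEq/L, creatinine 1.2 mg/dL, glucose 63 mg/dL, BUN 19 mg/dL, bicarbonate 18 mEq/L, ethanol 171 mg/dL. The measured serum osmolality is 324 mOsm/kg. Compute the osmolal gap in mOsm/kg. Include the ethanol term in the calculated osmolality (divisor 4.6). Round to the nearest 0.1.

Calculated osmolality = 2·Na + glucose/18 + BUN/2.8 + ethanol/4.6
= 2·138 + 63/18 + 19/2.8 + 171/4.6
= 276 + 3.50 + 6.79 + 37.17
= 323.46 mOsm/kg ≈ 323.5 mOsm/kg
Osmolar gap = measured − calculated = 324 − 323.5 = 0.5 mOsm/kg

0.5 mOsm/kg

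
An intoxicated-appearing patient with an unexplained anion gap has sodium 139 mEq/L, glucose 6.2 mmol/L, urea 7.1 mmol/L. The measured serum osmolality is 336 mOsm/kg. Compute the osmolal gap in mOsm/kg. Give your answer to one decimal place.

Calculated osmolality = 2·Na + glucose + urea
= 2·139 + 6.2 + 7.1
= 278 + 6.20 + 7.10
= 291.3 mOsm/kg ≈ 291.3 mOsm/kg
Osmolar gap = measured − calculated = 336 − 291.3 = 44.7 mOsm/kg

44.7 mOsm/kg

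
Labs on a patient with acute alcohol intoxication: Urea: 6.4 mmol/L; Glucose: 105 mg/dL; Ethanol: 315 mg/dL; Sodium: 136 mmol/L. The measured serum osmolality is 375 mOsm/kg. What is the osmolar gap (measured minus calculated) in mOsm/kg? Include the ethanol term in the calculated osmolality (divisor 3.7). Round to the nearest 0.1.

5.6 mOsm/kg

Calculated osmolality = 2·Na + glucose/18 + urea + ethanol/3.7
= 2·136 + 105/18 + 6.4 + 315/3.7
= 272 + 5.83 + 6.40 + 85.14
= 369.37 mOsm/kg ≈ 369.4 mOsm/kg
Osmolar gap = measured − calculated = 375 − 369.4 = 5.6 mOsm/kg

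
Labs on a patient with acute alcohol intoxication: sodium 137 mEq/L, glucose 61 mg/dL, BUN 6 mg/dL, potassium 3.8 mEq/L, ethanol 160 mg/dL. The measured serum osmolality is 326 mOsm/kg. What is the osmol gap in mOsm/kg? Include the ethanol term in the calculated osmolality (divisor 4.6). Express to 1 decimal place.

11.7 mOsm/kg

Calculated osmolality = 2·Na + glucose/18 + BUN/2.8 + ethanol/4.6
= 2·137 + 61/18 + 6/2.8 + 160/4.6
= 274 + 3.39 + 2.14 + 34.78
= 314.31 mOsm/kg ≈ 314.3 mOsm/kg
Osmolar gap = measured − calculated = 326 − 314.3 = 11.7 mOsm/kg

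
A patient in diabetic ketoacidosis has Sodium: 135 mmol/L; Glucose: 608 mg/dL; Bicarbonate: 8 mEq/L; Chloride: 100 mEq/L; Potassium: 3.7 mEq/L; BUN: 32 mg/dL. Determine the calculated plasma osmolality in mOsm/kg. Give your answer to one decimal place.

315.2 mOsm/kg

Calculated osmolality = 2·Na + glucose/18 + BUN/2.8
= 2·135 + 608/18 + 32/2.8
= 270 + 33.78 + 11.43
= 315.21 mOsm/kg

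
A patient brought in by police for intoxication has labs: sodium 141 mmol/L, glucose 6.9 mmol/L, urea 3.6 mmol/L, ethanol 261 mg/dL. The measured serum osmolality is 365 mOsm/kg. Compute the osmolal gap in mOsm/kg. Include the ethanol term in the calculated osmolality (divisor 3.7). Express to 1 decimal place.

2.0 mOsm/kg

Calculated osmolality = 2·Na + glucose + urea + ethanol/3.7
= 2·141 + 6.9 + 3.6 + 261/3.7
= 282 + 6.90 + 3.60 + 70.54
= 363.04 mOsm/kg ≈ 363.0 mOsm/kg
Osmolar gap = measured − calculated = 365 − 363.0 = 2.0 mOsm/kg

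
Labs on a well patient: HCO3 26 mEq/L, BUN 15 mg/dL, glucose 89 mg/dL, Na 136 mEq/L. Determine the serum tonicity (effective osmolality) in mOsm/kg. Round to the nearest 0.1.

276.9 mOsm/kg

Effective osmolality excludes urea (freely permeant across cell membranes):
2·Na + glucose/18
= 2·136 + 89/18
= 272 + 4.94
= 276.94 mOsm/kg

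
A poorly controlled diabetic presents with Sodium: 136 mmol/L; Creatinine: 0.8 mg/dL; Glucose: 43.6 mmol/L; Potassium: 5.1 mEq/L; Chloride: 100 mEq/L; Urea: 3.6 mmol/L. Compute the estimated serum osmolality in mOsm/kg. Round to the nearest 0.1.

319.2 mOsm/kg

Calculated osmolality = 2·Na + glucose + urea
= 2·136 + 43.6 + 3.6
= 272 + 43.60 + 3.60
= 319.2 mOsm/kg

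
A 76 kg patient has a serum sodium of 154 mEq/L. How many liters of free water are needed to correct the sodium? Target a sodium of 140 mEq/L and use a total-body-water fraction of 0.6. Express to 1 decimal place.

TBW = 0.6 · 76 = 45.6 L
Free water deficit = TBW · (Na/140 − 1)
= 45.6 · (154/140 − 1)
= 45.6 · 0.1
= 4.56 L

4.6 L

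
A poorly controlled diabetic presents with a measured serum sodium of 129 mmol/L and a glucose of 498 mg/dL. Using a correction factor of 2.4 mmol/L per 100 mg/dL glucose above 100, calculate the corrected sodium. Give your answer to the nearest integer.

139 mmol/L

Corrected Na = measured Na + 2.4 · (glucose − 100)/100
= 129 + 2.4 · (498 − 100)/100
= 129 + 9.6
= 138.6 mmol/L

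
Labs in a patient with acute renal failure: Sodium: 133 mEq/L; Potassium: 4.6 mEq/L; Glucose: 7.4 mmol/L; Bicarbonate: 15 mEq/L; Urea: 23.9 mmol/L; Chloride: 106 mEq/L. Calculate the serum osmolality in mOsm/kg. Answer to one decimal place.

297.3 mOsm/kg

Calculated osmolality = 2·Na + glucose + urea
= 2·133 + 7.4 + 23.9
= 266 + 7.40 + 23.90
= 297.3 mOsm/kg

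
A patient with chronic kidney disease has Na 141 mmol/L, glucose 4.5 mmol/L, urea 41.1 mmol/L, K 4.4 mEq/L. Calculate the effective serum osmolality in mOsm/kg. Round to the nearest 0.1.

Effective osmolality excludes urea (freely permeant across cell membranes):
2·Na + glucose
= 2·141 + 4.5
= 282 + 4.5
= 286.5 mOsm/kg

286.5 mOsm/kg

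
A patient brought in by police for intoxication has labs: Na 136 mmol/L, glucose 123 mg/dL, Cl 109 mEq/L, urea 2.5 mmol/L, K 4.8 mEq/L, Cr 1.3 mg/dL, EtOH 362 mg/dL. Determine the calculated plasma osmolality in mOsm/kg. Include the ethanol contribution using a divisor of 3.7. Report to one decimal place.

379.2 mOsm/kg

Calculated osmolality = 2·Na + glucose/18 + urea + ethanol/3.7
= 2·136 + 123/18 + 2.5 + 362/3.7
= 272 + 6.83 + 2.50 + 97.84
= 379.17 mOsm/kg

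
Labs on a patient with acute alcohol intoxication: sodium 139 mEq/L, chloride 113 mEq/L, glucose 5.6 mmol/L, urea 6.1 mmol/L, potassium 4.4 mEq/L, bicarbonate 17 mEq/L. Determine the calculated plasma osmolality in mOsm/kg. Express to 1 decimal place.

289.7 mOsm/kg

Calculated osmolality = 2·Na + glucose + urea
= 2·139 + 5.6 + 6.1
= 278 + 5.60 + 6.10
= 289.7 mOsm/kg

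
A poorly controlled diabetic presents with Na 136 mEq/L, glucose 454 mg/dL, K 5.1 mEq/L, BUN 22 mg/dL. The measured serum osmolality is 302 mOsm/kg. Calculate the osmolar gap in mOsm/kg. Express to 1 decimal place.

-3.1 mOsm/kg

Calculated osmolality = 2·Na + glucose/18 + BUN/2.8
= 2·136 + 454/18 + 22/2.8
= 272 + 25.22 + 7.86
= 305.08 mOsm/kg ≈ 305.1 mOsm/kg
Osmolar gap = measured − calculated = 302 − 305.1 = -3.1 mOsm/kg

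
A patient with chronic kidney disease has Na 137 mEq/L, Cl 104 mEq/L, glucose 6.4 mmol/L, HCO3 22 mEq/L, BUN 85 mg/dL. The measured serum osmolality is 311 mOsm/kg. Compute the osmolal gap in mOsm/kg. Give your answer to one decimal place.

Calculated osmolality = 2·Na + glucose + BUN/2.8
= 2·137 + 6.4 + 85/2.8
= 274 + 6.40 + 30.36
= 310.76 mOsm/kg ≈ 310.8 mOsm/kg
Osmolar gap = measured − calculated = 311 − 310.8 = 0.2 mOsm/kg

0.2 mOsm/kg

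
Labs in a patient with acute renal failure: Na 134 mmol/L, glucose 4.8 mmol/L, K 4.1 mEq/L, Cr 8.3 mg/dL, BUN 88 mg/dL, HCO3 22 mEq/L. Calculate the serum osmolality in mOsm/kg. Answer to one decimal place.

Calculated osmolality = 2·Na + glucose + BUN/2.8
= 2·134 + 4.8 + 88/2.8
= 268 + 4.80 + 31.43
= 304.23 mOsm/kg

304.2 mOsm/kg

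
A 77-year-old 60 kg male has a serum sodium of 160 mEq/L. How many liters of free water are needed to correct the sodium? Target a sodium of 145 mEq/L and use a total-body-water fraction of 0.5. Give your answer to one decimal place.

3.1 L

TBW = 0.5 · 60 = 30 L
Free water deficit = TBW · (Na/145 − 1)
= 30 · (160/145 − 1)
= 30 · 0.1034
= 3.1 L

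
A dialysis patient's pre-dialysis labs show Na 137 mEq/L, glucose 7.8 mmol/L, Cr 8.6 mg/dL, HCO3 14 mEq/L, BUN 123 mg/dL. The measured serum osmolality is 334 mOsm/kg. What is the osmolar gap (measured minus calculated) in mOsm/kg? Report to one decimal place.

8.3 mOsm/kg

Calculated osmolality = 2·Na + glucose + BUN/2.8
= 2·137 + 7.8 + 123/2.8
= 274 + 7.80 + 43.93
= 325.73 mOsm/kg ≈ 325.7 mOsm/kg
Osmolar gap = measured − calculated = 334 − 325.7 = 8.3 mOsm/kg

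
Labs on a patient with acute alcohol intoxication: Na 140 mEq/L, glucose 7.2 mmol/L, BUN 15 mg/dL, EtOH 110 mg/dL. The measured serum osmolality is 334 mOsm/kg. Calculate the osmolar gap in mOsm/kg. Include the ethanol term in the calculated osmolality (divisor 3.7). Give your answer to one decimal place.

11.7 mOsm/kg

Calculated osmolality = 2·Na + glucose + BUN/2.8 + ethanol/3.7
= 2·140 + 7.2 + 15/2.8 + 110/3.7
= 280 + 7.20 + 5.36 + 29.73
= 322.29 mOsm/kg ≈ 322.3 mOsm/kg
Osmolar gap = measured − calculated = 334 − 322.3 = 11.7 mOsm/kg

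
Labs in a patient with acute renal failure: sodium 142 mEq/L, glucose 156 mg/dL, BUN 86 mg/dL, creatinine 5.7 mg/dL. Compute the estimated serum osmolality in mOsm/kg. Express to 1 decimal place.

323.4 mOsm/kg

Calculated osmolality = 2·Na + glucose/18 + BUN/2.8
= 2·142 + 156/18 + 86/2.8
= 284 + 8.67 + 30.71
= 323.38 mOsm/kg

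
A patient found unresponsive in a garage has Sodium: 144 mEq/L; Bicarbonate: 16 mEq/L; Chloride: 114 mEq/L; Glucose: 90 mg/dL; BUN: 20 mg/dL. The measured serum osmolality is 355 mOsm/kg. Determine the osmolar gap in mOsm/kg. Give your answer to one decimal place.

Calculated osmolality = 2·Na + glucose/18 + BUN/2.8
= 2·144 + 90/18 + 20/2.8
= 288 + 5 + 7.14
= 300.14 mOsm/kg ≈ 300.1 mOsm/kg
Osmolar gap = measured − calculated = 355 − 300.1 = 54.9 mOsm/kg

54.9 mOsm/kg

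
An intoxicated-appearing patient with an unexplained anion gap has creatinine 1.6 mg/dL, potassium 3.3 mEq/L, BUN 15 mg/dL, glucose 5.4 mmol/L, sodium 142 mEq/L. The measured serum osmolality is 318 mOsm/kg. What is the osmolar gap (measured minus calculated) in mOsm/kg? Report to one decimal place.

23.2 mOsm/kg

Calculated osmolality = 2·Na + glucose + BUN/2.8
= 2·142 + 5.4 + 15/2.8
= 284 + 5.40 + 5.36
= 294.76 mOsm/kg ≈ 294.8 mOsm/kg
Osmolar gap = measured − calculated = 318 − 294.8 = 23.2 mOsm/kg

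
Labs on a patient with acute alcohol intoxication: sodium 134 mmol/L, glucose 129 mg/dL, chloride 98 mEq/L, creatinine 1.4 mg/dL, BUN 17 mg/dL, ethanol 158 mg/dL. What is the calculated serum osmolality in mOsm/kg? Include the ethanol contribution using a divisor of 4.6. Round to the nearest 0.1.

315.6 mOsm/kg

Calculated osmolality = 2·Na + glucose/18 + BUN/2.8 + ethanol/4.6
= 2·134 + 129/18 + 17/2.8 + 158/4.6
= 268 + 7.17 + 6.07 + 34.35
= 315.59 mOsm/kg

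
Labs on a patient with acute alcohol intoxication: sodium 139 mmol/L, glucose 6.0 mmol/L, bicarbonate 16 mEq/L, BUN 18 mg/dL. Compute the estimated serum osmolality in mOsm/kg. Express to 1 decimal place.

290.4 mOsm/kg

Calculated osmolality = 2·Na + glucose + BUN/2.8
= 2·139 + 6 + 18/2.8
= 278 + 6 + 6.43
= 290.43 mOsm/kg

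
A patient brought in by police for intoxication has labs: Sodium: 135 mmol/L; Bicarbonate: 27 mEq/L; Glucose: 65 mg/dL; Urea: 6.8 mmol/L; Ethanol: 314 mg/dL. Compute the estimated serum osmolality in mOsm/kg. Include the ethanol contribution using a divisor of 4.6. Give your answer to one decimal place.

Calculated osmolality = 2·Na + glucose/18 + urea + ethanol/4.6
= 2·135 + 65/18 + 6.8 + 314/4.6
= 270 + 3.61 + 6.80 + 68.26
= 348.67 mOsm/kg

348.7 mOsm/kg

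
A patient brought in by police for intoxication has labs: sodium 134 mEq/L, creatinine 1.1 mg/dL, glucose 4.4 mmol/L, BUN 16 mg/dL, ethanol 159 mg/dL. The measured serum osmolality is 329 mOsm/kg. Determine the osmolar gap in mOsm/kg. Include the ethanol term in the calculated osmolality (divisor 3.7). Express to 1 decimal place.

Calculated osmolality = 2·Na + glucose + BUN/2.8 + ethanol/3.7
= 2·134 + 4.4 + 16/2.8 + 159/3.7
= 268 + 4.40 + 5.71 + 42.97
= 321.08 mOsm/kg ≈ 321.1 mOsm/kg
Osmolar gap = measured − calculated = 329 − 321.1 = 7.9 mOsm/kg

7.9 mOsm/kg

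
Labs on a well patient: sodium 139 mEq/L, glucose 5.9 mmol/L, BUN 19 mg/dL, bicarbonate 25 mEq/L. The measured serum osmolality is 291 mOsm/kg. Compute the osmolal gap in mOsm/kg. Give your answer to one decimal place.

0.3 mOsm/kg

Calculated osmolality = 2·Na + glucose + BUN/2.8
= 2·139 + 5.9 + 19/2.8
= 278 + 5.90 + 6.79
= 290.69 mOsm/kg ≈ 290.7 mOsm/kg
Osmolar gap = measured − calculated = 291 − 290.7 = 0.3 mOsm/kg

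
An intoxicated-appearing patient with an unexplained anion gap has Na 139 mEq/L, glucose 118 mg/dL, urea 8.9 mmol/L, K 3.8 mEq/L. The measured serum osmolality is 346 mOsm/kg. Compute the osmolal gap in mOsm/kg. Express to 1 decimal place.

52.5 mOsm/kg

Calculated osmolality = 2·Na + glucose/18 + urea
= 2·139 + 118/18 + 8.9
= 278 + 6.56 + 8.90
= 293.46 mOsm/kg ≈ 293.5 mOsm/kg
Osmolar gap = measured − calculated = 346 − 293.5 = 52.5 mOsm/kg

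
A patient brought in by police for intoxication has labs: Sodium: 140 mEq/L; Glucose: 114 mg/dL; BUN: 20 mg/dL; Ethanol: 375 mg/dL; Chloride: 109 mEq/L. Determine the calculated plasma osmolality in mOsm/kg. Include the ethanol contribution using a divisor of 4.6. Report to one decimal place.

375.0 mOsm/kg

Calculated osmolality = 2·Na + glucose/18 + BUN/2.8 + ethanol/4.6
= 2·140 + 114/18 + 20/2.8 + 375/4.6
= 280 + 6.33 + 7.14 + 81.52
= 374.99 mOsm/kg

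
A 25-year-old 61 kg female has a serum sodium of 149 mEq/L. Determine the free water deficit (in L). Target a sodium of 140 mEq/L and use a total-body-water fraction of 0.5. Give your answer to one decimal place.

TBW = 0.5 · 61 = 30.5 L
Free water deficit = TBW · (Na/140 − 1)
= 30.5 · (149/140 − 1)
= 30.5 · 0.0643
= 1.96 L

2.0 L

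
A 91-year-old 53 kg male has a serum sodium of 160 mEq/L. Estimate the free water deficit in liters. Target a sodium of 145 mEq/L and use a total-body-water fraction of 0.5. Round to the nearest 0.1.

2.7 L

TBW = 0.5 · 53 = 26.5 L
Free water deficit = TBW · (Na/145 − 1)
= 26.5 · (160/145 − 1)
= 26.5 · 0.1034
= 2.74 L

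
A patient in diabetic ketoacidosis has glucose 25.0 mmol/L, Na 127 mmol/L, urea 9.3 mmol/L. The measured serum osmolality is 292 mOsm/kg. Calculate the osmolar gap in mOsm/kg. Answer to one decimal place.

3.7 mOsm/kg

Calculated osmolality = 2·Na + glucose + urea
= 2·127 + 25 + 9.3
= 254 + 25 + 9.30
= 288.3 mOsm/kg ≈ 288.3 mOsm/kg
Osmolar gap = measured − calculated = 292 − 288.3 = 3.7 mOsm/kg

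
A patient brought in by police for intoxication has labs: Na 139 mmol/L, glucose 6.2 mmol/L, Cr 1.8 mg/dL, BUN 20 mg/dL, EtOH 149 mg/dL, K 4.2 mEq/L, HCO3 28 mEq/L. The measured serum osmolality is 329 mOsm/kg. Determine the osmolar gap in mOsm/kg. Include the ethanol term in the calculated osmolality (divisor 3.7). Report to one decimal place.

Calculated osmolality = 2·Na + glucose + BUN/2.8 + ethanol/3.7
= 2·139 + 6.2 + 20/2.8 + 149/3.7
= 278 + 6.20 + 7.14 + 40.27
= 331.61 mOsm/kg ≈ 331.6 mOsm/kg
Osmolar gap = measured − calculated = 329 − 331.6 = -2.6 mOsm/kg

-2.6 mOsm/kg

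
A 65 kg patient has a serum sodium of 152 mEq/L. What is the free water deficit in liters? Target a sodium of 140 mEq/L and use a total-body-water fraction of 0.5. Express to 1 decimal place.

2.8 L

TBW = 0.5 · 65 = 32.5 L
Free water deficit = TBW · (Na/140 − 1)
= 32.5 · (152/140 − 1)
= 32.5 · 0.0857
= 2.79 L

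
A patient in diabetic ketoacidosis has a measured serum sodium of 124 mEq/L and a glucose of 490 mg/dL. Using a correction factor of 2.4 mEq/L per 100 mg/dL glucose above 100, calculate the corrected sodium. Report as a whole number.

133 mEq/L

Corrected Na = measured Na + 2.4 · (glucose − 100)/100
= 124 + 2.4 · (490 − 100)/100
= 124 + 9.4
= 133.4 mEq/L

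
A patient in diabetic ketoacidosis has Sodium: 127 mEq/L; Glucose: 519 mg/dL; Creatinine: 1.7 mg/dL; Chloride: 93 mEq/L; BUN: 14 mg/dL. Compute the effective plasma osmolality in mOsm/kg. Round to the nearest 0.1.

282.8 mOsm/kg

Effective osmolality excludes urea (freely permeant across cell membranes):
2·Na + glucose/18
= 2·127 + 519/18
= 254 + 28.83
= 282.83 mOsm/kg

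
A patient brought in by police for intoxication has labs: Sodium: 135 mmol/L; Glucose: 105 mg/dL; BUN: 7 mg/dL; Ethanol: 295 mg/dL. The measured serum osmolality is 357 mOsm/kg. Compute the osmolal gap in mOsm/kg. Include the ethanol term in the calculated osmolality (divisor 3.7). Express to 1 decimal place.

-1.1 mOsm/kg

Calculated osmolality = 2·Na + glucose/18 + BUN/2.8 + ethanol/3.7
= 2·135 + 105/18 + 7/2.8 + 295/3.7
= 270 + 5.83 + 2.50 + 79.73
= 358.06 mOsm/kg ≈ 358.1 mOsm/kg
Osmolar gap = measured − calculated = 357 − 358.1 = -1.1 mOsm/kg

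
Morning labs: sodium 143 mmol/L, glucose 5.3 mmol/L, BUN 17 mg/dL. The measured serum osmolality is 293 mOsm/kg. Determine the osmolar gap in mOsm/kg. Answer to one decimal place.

-4.4 mOsm/kg

Calculated osmolality = 2·Na + glucose + BUN/2.8
= 2·143 + 5.3 + 17/2.8
= 286 + 5.30 + 6.07
= 297.37 mOsm/kg ≈ 297.4 mOsm/kg
Osmolar gap = measured − calculated = 293 − 297.4 = -4.4 mOsm/kg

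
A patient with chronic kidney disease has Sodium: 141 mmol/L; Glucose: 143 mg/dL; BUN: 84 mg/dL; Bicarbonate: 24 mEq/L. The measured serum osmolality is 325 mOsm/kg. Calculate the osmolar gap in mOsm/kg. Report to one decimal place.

Calculated osmolality = 2·Na + glucose/18 + BUN/2.8
= 2·141 + 143/18 + 84/2.8
= 282 + 7.94 + 30
= 319.94 mOsm/kg ≈ 319.9 mOsm/kg
Osmolar gap = measured − calculated = 325 − 319.9 = 5.1 mOsm/kg

5.1 mOsm/kg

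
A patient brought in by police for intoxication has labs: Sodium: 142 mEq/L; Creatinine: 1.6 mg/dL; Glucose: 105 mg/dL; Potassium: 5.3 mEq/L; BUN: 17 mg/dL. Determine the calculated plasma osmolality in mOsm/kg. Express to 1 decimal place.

Calculated osmolality = 2·Na + glucose/18 + BUN/2.8
= 2·142 + 105/18 + 17/2.8
= 284 + 5.83 + 6.07
= 295.9 mOsm/kg

295.9 mOsm/kg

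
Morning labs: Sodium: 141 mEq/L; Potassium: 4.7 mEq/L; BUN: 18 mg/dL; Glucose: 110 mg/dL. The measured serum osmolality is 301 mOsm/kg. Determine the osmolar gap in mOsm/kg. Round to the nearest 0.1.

6.5 mOsm/kg

Calculated osmolality = 2·Na + glucose/18 + BUN/2.8
= 2·141 + 110/18 + 18/2.8
= 282 + 6.11 + 6.43
= 294.54 mOsm/kg ≈ 294.5 mOsm/kg
Osmolar gap = measured − calculated = 301 − 294.5 = 6.5 mOsm/kg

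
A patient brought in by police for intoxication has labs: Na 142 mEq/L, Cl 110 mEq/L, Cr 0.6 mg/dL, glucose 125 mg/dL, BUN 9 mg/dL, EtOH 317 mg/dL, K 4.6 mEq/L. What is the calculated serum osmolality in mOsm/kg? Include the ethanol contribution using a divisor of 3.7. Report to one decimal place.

379.8 mOsm/kg

Calculated osmolality = 2·Na + glucose/18 + BUN/2.8 + ethanol/3.7
= 2·142 + 125/18 + 9/2.8 + 317/3.7
= 284 + 6.94 + 3.21 + 85.68
= 379.83 mOsm/kg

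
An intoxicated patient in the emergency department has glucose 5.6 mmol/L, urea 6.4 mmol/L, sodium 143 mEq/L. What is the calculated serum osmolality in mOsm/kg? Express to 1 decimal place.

Calculated osmolality = 2·Na + glucose + urea
= 2·143 + 5.6 + 6.4
= 286 + 5.60 + 6.40
= 298 mOsm/kg

298.0 mOsm/kg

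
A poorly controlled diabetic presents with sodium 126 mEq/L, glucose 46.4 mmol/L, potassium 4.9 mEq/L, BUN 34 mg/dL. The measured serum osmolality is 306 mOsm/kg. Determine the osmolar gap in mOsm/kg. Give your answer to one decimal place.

Calculated osmolality = 2·Na + glucose + BUN/2.8
= 2·126 + 46.4 + 34/2.8
= 252 + 46.40 + 12.14
= 310.54 mOsm/kg ≈ 310.5 mOsm/kg
Osmolar gap = measured − calculated = 306 − 310.5 = -4.5 mOsm/kg

-4.5 mOsm/kg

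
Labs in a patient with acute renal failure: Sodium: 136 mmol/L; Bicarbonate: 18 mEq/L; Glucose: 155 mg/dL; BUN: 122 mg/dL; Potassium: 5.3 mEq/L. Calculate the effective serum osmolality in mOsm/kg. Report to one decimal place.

Effective osmolality excludes urea (freely permeant across cell membranes):
2·Na + glucose/18
= 2·136 + 155/18
= 272 + 8.61
= 280.61 mOsm/kg

280.6 mOsm/kg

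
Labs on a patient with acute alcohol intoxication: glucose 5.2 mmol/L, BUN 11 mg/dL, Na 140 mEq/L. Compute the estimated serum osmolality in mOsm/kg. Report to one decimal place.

289.1 mOsm/kg

Calculated osmolality = 2·Na + glucose + BUN/2.8
= 2·140 + 5.2 + 11/2.8
= 280 + 5.20 + 3.93
= 289.13 mOsm/kg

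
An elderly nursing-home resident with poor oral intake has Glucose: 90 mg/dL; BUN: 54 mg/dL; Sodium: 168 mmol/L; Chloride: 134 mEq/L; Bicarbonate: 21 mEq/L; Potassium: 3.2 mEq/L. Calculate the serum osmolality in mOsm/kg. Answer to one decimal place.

360.3 mOsm/kg

Calculated osmolality = 2·Na + glucose/18 + BUN/2.8
= 2·168 + 90/18 + 54/2.8
= 336 + 5 + 19.29
= 360.29 mOsm/kg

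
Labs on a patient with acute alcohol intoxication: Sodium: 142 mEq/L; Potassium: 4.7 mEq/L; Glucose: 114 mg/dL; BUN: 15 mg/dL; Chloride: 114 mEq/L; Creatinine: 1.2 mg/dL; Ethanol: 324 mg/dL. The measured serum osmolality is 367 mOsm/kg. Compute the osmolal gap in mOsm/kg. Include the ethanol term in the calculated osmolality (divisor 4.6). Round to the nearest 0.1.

Calculated osmolality = 2·Na + glucose/18 + BUN/2.8 + ethanol/4.6
= 2·142 + 114/18 + 15/2.8 + 324/4.6
= 284 + 6.33 + 5.36 + 70.43
= 366.12 mOsm/kg ≈ 366.1 mOsm/kg
Osmolar gap = measured − calculated = 367 − 366.1 = 0.9 mOsm/kg

0.9 mOsm/kg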